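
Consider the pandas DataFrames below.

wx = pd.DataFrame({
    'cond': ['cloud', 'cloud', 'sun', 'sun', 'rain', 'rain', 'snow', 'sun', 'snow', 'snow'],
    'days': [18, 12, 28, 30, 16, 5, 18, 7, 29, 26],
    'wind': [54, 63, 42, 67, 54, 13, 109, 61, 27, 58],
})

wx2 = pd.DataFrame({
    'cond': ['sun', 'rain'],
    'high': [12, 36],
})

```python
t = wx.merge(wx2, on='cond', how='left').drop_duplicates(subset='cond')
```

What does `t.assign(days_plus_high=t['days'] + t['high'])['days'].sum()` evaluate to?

80

merge on 'cond' (how='left') → 10 rows:
    cond  days  wind  high
0  cloud    18    54   NaN
1  cloud    12    63   NaN
2    sun    28    42  12.0
3    sun    30    67  12.0
4   rain    16    54  36.0
5   rain     5    13  36.0
6   snow    18   109   NaN
7    sun     7    61  12.0
8   snow    29    27   NaN
9   snow    26    58   NaN
drop duplicate cond (keep=first):
    cond  days  wind  high
0  cloud    18    54   NaN
2    sun    28    42  12.0
4   rain    16    54  36.0
6   snow    18   109   NaN
add column days_plus_high = t['days'] + t['high']:
    cond  days  wind  high  days_plus_high
0  cloud    18    54   NaN             NaN
2    sun    28    42  12.0            40.0
4   rain    16    54  36.0            52.0
6   snow    18   109   NaN             NaN
The sum of column 'days' is 80.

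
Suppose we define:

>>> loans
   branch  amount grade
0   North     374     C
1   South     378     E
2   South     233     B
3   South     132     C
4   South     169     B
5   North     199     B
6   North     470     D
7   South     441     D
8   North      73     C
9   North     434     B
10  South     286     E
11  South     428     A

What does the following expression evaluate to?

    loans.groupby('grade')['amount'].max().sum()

group by grade, max of amount:
grade
A    428
B    434
C    374
D    470
E    378
Name: amount, dtype: int64
sum of the resulting series → 2084

2084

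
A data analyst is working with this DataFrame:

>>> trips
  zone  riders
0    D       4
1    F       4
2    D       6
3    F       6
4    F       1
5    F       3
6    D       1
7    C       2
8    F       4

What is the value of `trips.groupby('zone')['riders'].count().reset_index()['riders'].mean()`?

3.0

group by zone, count of riders:
zone
C    1
D    3
F    5
Name: riders, dtype: int64
reset_index():
  zone  riders
0    C       1
1    D       3
2    F       5
Reading off the mean of column 'riders', we get 3.0.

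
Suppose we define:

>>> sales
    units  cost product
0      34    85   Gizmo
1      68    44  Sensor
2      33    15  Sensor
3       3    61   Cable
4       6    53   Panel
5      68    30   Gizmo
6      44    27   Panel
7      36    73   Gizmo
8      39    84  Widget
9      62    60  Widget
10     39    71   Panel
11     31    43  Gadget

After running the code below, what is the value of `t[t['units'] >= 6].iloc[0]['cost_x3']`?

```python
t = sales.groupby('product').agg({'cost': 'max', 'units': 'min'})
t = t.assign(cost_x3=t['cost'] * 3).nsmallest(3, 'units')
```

213

group by product: max(cost), min(units):
         cost  units
product             
Cable      61      3
Gadget     43     31
Gizmo      85     34
Panel      71      6
Sensor     44     33
Widget     84     39
add column cost_x3 = t['cost'] * 3:
         cost  units  cost_x3
product                      
Cable      61      3      183
Gadget     43     31      129
Gizmo      85     34      255
Panel      71      6      213
Sensor     44     33      132
Widget     84     39      252
take 3 rows with smallest units:
         cost  units  cost_x3
product                      
Cable      61      3      183
Panel      71      6      213
Gadget     43     31      129
filter rows where units >= 6:
         cost  units  cost_x3
product                      
Panel      71      6      213
Gadget     43     31      129
Taking the value at position 0, column 'cost_x3' gives 213.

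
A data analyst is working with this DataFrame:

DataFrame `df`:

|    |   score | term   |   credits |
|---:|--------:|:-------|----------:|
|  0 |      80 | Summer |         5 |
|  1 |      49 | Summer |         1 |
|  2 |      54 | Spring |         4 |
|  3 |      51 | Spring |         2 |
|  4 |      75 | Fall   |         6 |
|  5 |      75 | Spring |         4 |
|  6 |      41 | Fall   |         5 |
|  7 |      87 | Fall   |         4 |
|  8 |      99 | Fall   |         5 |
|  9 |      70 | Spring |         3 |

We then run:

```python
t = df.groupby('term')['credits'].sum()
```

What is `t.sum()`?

39

group by term, sum of credits:
term
Fall      20
Spring    13
Summer     6
Name: credits, dtype: int64
The sum of the resulting series is 39.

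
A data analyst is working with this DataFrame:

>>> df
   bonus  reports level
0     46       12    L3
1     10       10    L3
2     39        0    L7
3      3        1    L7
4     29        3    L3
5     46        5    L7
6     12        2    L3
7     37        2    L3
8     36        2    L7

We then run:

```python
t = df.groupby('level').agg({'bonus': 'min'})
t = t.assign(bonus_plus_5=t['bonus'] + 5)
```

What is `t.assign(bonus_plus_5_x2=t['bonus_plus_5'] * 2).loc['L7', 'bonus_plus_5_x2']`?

16

group by level, min of bonus:
       bonus
level       
L3        10
L7         3
add column bonus_plus_5 = t['bonus'] + 5:
       bonus  bonus_plus_5
level                     
L3        10            15
L7         3             8
add column bonus_plus_5_x2 = t['bonus_plus_5'] * 2:
       bonus  bonus_plus_5  bonus_plus_5_x2
level                                      
L3        10            15               30
L7         3             8               16
So loc['L7', 'bonus_plus_5_x2'] = 16.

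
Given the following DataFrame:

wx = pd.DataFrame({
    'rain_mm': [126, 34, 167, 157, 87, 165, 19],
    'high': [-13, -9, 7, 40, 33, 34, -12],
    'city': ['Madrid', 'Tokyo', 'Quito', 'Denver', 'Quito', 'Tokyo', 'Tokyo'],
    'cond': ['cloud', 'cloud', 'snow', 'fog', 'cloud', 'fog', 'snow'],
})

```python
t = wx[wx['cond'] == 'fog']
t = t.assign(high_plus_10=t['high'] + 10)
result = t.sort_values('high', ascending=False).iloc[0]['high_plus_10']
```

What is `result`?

filter rows where cond == 'fog':
   rain_mm  high    city cond
3      157    40  Denver  fog
5      165    34   Tokyo  fog
add column high_plus_10 = t['high'] + 10:
   rain_mm  high    city cond  high_plus_10
3      157    40  Denver  fog            50
5      165    34   Tokyo  fog            44
sort by high descending:
   rain_mm  high    city cond  high_plus_10
3      157    40  Denver  fog            50
5      165    34   Tokyo  fog            44
Then the value at position 0, column 'high_plus_10': 50

50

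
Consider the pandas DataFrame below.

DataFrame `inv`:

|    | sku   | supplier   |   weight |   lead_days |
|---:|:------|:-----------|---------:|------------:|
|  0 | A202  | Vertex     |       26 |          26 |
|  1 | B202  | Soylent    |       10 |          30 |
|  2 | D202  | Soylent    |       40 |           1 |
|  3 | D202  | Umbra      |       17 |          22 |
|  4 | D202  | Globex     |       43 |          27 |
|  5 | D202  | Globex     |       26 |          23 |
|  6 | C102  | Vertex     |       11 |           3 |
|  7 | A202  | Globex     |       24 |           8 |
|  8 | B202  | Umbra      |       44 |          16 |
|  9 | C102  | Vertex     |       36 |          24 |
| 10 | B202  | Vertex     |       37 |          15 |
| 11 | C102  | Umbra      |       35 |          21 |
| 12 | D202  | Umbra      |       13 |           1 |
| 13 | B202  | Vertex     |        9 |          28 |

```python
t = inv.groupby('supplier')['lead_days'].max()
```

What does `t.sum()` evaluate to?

group by supplier, max of lead_days:
supplier
Globex     27
Soylent    30
Umbra      22
Vertex     28
Name: lead_days, dtype: int64
Reading off the sum of the resulting series, we get 107.

107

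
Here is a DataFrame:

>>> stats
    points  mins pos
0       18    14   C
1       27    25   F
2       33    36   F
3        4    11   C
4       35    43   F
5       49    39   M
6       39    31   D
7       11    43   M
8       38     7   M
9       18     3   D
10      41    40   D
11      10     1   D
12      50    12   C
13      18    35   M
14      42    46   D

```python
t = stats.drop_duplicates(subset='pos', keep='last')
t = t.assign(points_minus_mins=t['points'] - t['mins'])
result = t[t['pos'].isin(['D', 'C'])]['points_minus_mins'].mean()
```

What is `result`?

17.0

drop duplicate pos (keep=last):
    points  mins pos
4       35    43   F
12      50    12   C
13      18    35   M
14      42    46   D
add column points_minus_mins = t['points'] - t['mins']:
    points  mins pos  points_minus_mins
4       35    43   F                 -8
12      50    12   C                 38
13      18    35   M                -17
14      42    46   D                 -4
filter rows where pos in ['D', 'C']:
    points  mins pos  points_minus_mins
12      50    12   C                 38
14      42    46   D                 -4
The mean of column 'points_minus_mins' is 17.0.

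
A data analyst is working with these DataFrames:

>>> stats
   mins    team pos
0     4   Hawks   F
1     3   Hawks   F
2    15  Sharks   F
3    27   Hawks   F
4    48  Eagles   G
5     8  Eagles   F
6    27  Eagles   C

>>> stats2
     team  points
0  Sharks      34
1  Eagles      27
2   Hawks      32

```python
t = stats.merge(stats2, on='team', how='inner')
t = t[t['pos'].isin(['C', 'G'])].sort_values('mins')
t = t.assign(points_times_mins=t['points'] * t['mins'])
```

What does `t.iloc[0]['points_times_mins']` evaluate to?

merge on 'team' (how='inner') → 7 rows:
   mins    team pos  points
0     4   Hawks   F      32
1     3   Hawks   F      32
2    15  Sharks   F      34
3    27   Hawks   F      32
4    48  Eagles   G      27
5     8  Eagles   F      27
6    27  Eagles   C      27
filter rows where pos in ['C', 'G']:
   mins    team pos  points
4    48  Eagles   G      27
6    27  Eagles   C      27
sort by mins:
   mins    team pos  points
6    27  Eagles   C      27
4    48  Eagles   G      27
add column points_times_mins = t['points'] * t['mins']:
   mins    team pos  points  points_times_mins
6    27  Eagles   C      27                729
4    48  Eagles   G      27               1296
Then the value at position 0, column 'points_times_mins': 729

729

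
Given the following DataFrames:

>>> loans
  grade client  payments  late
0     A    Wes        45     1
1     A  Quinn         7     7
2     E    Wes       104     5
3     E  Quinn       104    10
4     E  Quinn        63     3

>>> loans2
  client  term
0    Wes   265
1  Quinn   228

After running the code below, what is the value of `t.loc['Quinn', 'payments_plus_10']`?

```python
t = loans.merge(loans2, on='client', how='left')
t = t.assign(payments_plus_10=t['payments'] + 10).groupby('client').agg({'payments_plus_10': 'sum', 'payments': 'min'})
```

204

merge on 'client' (how='left') → 5 rows:
  grade client  payments  late  term
0     A    Wes        45     1   265
1     A  Quinn         7     7   228
2     E    Wes       104     5   265
3     E  Quinn       104    10   228
4     E  Quinn        63     3   228
add column payments_plus_10 = t['payments'] + 10:
  grade client  payments  late  term  payments_plus_10
0     A    Wes        45     1   265                55
1     A  Quinn         7     7   228                17
2     E    Wes       104     5   265               114
3     E  Quinn       104    10   228               114
4     E  Quinn        63     3   228                73
group by client: sum(payments_plus_10), min(payments):
        payments_plus_10  payments
client                            
Quinn                204         7
Wes                  169        45
Hence 204.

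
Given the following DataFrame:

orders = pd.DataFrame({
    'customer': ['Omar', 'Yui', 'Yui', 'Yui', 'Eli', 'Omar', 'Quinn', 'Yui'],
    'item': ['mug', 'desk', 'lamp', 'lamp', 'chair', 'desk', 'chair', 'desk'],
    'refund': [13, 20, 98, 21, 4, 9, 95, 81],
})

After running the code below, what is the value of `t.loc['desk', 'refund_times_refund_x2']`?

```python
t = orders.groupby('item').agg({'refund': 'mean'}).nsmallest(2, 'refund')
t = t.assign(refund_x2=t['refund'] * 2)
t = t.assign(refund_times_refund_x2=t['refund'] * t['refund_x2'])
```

group by item, mean of refund:
          refund
item            
chair  49.500000
desk   36.666667
lamp   59.500000
mug    13.000000
take 2 rows with smallest refund:
         refund
item           
mug   13.000000
desk  36.666667
add column refund_x2 = t['refund'] * 2:
         refund  refund_x2
item                      
mug   13.000000  26.000000
desk  36.666667  73.333333
add column refund_times_refund_x2 = t['refund'] * t['refund_x2']:
         refund  refund_x2  refund_times_refund_x2
item                                              
mug   13.000000  26.000000              338.000000
desk  36.666667  73.333333             2688.888889

2688.88888889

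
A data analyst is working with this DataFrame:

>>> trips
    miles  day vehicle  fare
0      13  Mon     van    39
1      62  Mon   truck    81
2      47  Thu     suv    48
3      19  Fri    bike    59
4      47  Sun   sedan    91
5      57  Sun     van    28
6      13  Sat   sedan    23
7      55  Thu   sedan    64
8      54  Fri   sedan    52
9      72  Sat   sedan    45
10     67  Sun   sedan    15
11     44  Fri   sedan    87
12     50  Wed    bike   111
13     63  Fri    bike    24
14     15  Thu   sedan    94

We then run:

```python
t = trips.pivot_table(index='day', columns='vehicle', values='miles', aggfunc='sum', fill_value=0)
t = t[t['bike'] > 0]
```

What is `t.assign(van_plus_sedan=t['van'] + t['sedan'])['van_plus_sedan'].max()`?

98

pivot: rows=day, cols=vehicle, sum(miles):
vehicle  bike  sedan  suv  truck  van
day                                  
Fri        82     98    0      0    0
Mon         0      0    0     62   13
Sat         0     85    0      0    0
Sun         0    114    0      0   57
Thu         0     70   47      0    0
Wed        50      0    0      0    0
filter rows where bike > 0:
vehicle  bike  sedan  suv  truck  van
day                                  
Fri        82     98    0      0    0
Wed        50      0    0      0    0
add column van_plus_sedan = t['van'] + t['sedan']:
vehicle  bike  sedan  suv  truck  van  van_plus_sedan
day                                                  
Fri        82     98    0      0    0              98
Wed        50      0    0      0    0               0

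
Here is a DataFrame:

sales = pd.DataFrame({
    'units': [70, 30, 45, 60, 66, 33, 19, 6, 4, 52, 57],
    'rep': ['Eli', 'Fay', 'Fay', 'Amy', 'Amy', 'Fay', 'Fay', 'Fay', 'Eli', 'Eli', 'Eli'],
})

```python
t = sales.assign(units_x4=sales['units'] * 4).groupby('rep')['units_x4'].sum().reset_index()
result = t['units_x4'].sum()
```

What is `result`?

add column units_x4 = sales['units'] * 4:
    units  rep  units_x4
0      70  Eli       280
1      30  Fay       120
2      45  Fay       180
3      60  Amy       240
4      66  Amy       264
5      33  Fay       132
6      19  Fay        76
7       6  Fay        24
8       4  Eli        16
9      52  Eli       208
10     57  Eli       228
group by rep, sum of units_x4:
rep
Amy    504
Eli    732
Fay    532
Name: units_x4, dtype: int64
reset_index():
   rep  units_x4
0  Amy       504
1  Eli       732
2  Fay       532
Taking the sum of column 'units_x4' gives 1768.

1768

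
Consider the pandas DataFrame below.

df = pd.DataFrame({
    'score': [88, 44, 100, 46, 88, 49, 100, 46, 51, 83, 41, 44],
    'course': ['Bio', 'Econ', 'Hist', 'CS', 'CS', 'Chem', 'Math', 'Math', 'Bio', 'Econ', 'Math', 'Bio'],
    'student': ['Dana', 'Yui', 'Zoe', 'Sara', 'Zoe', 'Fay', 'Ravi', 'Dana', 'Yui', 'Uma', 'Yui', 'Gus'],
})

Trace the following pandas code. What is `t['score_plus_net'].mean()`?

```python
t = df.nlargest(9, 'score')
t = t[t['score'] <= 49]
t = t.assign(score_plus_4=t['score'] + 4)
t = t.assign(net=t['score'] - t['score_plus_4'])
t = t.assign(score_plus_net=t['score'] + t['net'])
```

43.0

take 9 rows with largest score:
   score course student
2    100   Hist     Zoe
6    100   Math    Ravi
0     88    Bio    Dana
4     88     CS     Zoe
9     83   Econ     Uma
8     51    Bio     Yui
5     49   Chem     Fay
3     46     CS    Sara
7     46   Math    Dana
filter rows where score <= 49:
   score course student
5     49   Chem     Fay
3     46     CS    Sara
7     46   Math    Dana
add column score_plus_4 = t['score'] + 4:
   score course student  score_plus_4
5     49   Chem     Fay            53
3     46     CS    Sara            50
7     46   Math    Dana            50
add column net = t['score'] - t['score_plus_4']:
   score course student  score_plus_4  net
5     49   Chem     Fay            53   -4
3     46     CS    Sara            50   -4
7     46   Math    Dana            50   -4
add column score_plus_net = t['score'] + t['net']:
   score course student  score_plus_4  net  score_plus_net
5     49   Chem     Fay            53   -4              45
3     46     CS    Sara            50   -4              42
7     46   Math    Dana            50   -4              42
So mean() = 43.0.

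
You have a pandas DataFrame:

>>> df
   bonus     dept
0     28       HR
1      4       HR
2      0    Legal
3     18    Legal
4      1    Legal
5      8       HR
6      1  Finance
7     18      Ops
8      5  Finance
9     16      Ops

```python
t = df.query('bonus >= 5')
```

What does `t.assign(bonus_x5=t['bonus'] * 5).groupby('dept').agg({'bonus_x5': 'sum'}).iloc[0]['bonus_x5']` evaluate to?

25

filter rows where bonus >= 5:
   bonus     dept
0     28       HR
3     18    Legal
5      8       HR
7     18      Ops
8      5  Finance
9     16      Ops
add column bonus_x5 = t['bonus'] * 5:
   bonus     dept  bonus_x5
0     28       HR       140
3     18    Legal        90
5      8       HR        40
7     18      Ops        90
8      5  Finance        25
9     16      Ops        80
group by dept, sum of bonus_x5:
         bonus_x5
dept             
Finance        25
HR            180
Legal          90
Ops           170
Then the value at position 0, column 'bonus_x5': 25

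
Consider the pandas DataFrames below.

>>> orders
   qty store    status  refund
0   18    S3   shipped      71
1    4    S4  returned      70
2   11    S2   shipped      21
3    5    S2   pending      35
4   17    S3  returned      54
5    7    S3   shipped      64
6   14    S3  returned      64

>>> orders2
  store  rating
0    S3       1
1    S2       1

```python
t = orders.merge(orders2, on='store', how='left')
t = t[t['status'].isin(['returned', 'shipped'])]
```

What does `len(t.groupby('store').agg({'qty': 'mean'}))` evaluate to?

merge on 'store' (how='left') → 7 rows:
   qty store    status  refund  rating
0   18    S3   shipped      71     1.0
1    4    S4  returned      70     NaN
2   11    S2   shipped      21     1.0
3    5    S2   pending      35     1.0
4   17    S3  returned      54     1.0
5    7    S3   shipped      64     1.0
6   14    S3  returned      64     1.0
filter rows where status in ['returned', 'shipped']:
   qty store    status  refund  rating
0   18    S3   shipped      71     1.0
1    4    S4  returned      70     NaN
2   11    S2   shipped      21     1.0
4   17    S3  returned      54     1.0
5    7    S3   shipped      64     1.0
6   14    S3  returned      64     1.0
group by store, mean of qty:
        qty
store      
S2     11.0
S3     14.0
S4      4.0
Hence 3.

3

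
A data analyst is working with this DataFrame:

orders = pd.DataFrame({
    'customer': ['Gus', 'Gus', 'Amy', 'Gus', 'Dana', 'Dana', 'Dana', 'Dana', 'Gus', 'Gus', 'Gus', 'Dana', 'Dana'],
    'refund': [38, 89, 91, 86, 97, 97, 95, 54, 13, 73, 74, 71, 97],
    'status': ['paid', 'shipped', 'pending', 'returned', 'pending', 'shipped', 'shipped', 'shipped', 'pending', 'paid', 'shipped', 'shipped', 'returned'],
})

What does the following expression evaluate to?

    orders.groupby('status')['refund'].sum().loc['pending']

group by status, sum of refund:
status
paid        111
pending     201
returned    183
shipped     480
Name: refund, dtype: int64
Taking the value at index 'pending' gives 201.

201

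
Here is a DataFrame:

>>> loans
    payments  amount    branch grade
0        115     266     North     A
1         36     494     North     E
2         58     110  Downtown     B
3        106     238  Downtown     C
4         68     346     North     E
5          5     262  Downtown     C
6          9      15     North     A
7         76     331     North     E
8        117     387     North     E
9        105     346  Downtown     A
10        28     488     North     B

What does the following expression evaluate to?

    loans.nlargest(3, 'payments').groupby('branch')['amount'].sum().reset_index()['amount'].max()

take 3 rows with largest payments:
   payments  amount    branch grade
8       117     387     North     E
0       115     266     North     A
3       106     238  Downtown     C
group by branch, sum of amount:
branch
Downtown    238
North       653
Name: amount, dtype: int64
reset_index():
     branch  amount
0  Downtown     238
1     North     653

653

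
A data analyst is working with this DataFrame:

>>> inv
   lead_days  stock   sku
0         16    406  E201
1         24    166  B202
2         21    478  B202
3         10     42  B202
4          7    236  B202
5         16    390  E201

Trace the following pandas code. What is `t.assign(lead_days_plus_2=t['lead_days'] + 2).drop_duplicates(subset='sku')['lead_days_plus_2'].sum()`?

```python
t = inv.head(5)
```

take first 5 rows:
   lead_days  stock   sku
0         16    406  E201
1         24    166  B202
2         21    478  B202
3         10     42  B202
4          7    236  B202
add column lead_days_plus_2 = t['lead_days'] + 2:
   lead_days  stock   sku  lead_days_plus_2
0         16    406  E201                18
1         24    166  B202                26
2         21    478  B202                23
3         10     42  B202                12
4          7    236  B202                 9
drop duplicate sku (keep=first):
   lead_days  stock   sku  lead_days_plus_2
0         16    406  E201                18
1         24    166  B202                26

44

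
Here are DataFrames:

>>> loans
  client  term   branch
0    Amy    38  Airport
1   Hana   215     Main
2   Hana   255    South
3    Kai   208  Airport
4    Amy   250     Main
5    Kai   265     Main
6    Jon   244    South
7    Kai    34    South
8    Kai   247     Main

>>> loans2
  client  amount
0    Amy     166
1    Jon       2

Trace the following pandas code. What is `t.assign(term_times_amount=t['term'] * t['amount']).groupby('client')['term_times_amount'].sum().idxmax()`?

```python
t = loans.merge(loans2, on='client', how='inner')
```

Amy

merge on 'client' (how='inner') → 3 rows:
  client  term   branch  amount
0    Amy    38  Airport     166
1    Amy   250     Main     166
2    Jon   244    South       2
add column term_times_amount = t['term'] * t['amount']:
  client  term   branch  amount  term_times_amount
0    Amy    38  Airport     166               6308
1    Amy   250     Main     166              41500
2    Jon   244    South       2                488
group by client, sum of term_times_amount:
client
Amy    47808
Jon      488
Name: term_times_amount, dtype: int64
Hence Amy.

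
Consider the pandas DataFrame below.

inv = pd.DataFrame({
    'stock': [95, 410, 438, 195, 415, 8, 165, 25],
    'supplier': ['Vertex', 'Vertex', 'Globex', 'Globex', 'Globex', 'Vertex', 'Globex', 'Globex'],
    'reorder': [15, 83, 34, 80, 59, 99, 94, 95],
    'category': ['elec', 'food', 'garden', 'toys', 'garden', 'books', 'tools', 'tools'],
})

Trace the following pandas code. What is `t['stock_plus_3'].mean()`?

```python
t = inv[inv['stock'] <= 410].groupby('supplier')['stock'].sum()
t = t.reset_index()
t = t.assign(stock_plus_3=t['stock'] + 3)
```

452.0

filter rows where stock <= 410:
   stock supplier  reorder category
0     95   Vertex       15     elec
1    410   Vertex       83     food
3    195   Globex       80     toys
5      8   Vertex       99    books
6    165   Globex       94    tools
7     25   Globex       95    tools
group by supplier, sum of stock:
supplier
Globex    385
Vertex    513
Name: stock, dtype: int64
reset_index():
  supplier  stock
0   Globex    385
1   Vertex    513
add column stock_plus_3 = t['stock'] + 3:
  supplier  stock  stock_plus_3
0   Globex    385           388
1   Vertex    513           516
Hence 452.0.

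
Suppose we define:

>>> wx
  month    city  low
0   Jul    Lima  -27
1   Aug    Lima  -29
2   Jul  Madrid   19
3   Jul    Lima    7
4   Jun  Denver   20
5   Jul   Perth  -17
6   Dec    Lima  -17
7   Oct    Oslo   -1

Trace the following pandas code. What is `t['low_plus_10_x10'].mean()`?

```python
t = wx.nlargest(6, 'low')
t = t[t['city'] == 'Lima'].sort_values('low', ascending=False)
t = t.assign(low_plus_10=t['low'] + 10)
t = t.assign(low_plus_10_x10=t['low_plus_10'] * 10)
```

50.0

take 6 rows with largest low:
  month    city  low
4   Jun  Denver   20
2   Jul  Madrid   19
3   Jul    Lima    7
7   Oct    Oslo   -1
5   Jul   Perth  -17
6   Dec    Lima  -17
filter rows where city == 'Lima':
  month  city  low
3   Jul  Lima    7
6   Dec  Lima  -17
sort by low descending:
  month  city  low
3   Jul  Lima    7
6   Dec  Lima  -17
add column low_plus_10 = t['low'] + 10:
  month  city  low  low_plus_10
3   Jul  Lima    7           17
6   Dec  Lima  -17           -7
add column low_plus_10_x10 = t['low_plus_10'] * 10:
  month  city  low  low_plus_10  low_plus_10_x10
3   Jul  Lima    7           17              170
6   Dec  Lima  -17           -7              -70
Taking the mean of column 'low_plus_10_x10' gives 50.0.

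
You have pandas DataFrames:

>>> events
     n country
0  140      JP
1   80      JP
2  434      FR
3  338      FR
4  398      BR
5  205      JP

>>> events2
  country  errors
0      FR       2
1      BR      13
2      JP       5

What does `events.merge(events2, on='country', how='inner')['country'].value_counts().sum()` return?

merge on 'country' (how='inner') → 6 rows:
     n country  errors
0  140      JP       5
1   80      JP       5
2  434      FR       2
3  338      FR       2
4  398      BR      13
5  205      JP       5
value_counts of country:
country
JP    3
FR    2
BR    1
Name: count, dtype: int64

6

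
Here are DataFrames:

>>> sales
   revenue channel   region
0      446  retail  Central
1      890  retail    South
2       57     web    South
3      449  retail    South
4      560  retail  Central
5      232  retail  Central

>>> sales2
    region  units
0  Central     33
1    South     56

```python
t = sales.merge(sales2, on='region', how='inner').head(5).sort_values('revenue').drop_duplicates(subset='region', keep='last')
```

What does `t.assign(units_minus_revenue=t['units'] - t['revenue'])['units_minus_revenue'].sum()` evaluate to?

-1361

merge on 'region' (how='inner') → 6 rows:
   revenue channel   region  units
0      446  retail  Central     33
1      890  retail    South     56
2       57     web    South     56
3      449  retail    South     56
4      560  retail  Central     33
5      232  retail  Central     33
take first 5 rows:
   revenue channel   region  units
0      446  retail  Central     33
1      890  retail    South     56
2       57     web    South     56
3      449  retail    South     56
4      560  retail  Central     33
sort by revenue:
   revenue channel   region  units
2       57     web    South     56
0      446  retail  Central     33
3      449  retail    South     56
4      560  retail  Central     33
1      890  retail    South     56
drop duplicate region (keep=last):
   revenue channel   region  units
4      560  retail  Central     33
1      890  retail    South     56
add column units_minus_revenue = t['units'] - t['revenue']:
   revenue channel   region  units  units_minus_revenue
4      560  retail  Central     33                 -527
1      890  retail    South     56                 -834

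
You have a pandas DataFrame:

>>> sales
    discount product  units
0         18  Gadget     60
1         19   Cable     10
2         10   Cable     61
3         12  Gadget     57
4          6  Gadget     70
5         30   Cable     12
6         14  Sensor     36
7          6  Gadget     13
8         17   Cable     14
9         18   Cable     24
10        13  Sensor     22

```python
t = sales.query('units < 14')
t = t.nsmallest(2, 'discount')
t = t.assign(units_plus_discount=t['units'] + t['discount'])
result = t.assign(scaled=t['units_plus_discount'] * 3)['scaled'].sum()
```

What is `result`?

filter rows where units < 14:
   discount product  units
1        19   Cable     10
5        30   Cable     12
7         6  Gadget     13
take 2 rows with smallest discount:
   discount product  units
7         6  Gadget     13
1        19   Cable     10
add column units_plus_discount = t['units'] + t['discount']:
   discount product  units  units_plus_discount
7         6  Gadget     13                   19
1        19   Cable     10                   29
add column scaled = t['units_plus_discount'] * 3:
   discount product  units  units_plus_discount  scaled
7         6  Gadget     13                   19      57
1        19   Cable     10                   29      87
Finally, sum of column 'scaled' = 144.

144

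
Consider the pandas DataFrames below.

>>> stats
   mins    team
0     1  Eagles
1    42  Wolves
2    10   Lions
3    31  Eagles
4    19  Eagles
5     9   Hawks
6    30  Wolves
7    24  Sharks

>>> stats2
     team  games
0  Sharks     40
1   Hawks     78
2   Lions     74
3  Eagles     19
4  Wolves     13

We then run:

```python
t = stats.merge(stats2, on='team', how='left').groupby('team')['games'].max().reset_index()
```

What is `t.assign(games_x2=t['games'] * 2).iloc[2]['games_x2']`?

merge on 'team' (how='left') → 8 rows:
   mins    team  games
0     1  Eagles     19
1    42  Wolves     13
2    10   Lions     74
3    31  Eagles     19
4    19  Eagles     19
5     9   Hawks     78
6    30  Wolves     13
7    24  Sharks     40
group by team, max of games:
team
Eagles    19
Hawks     78
Lions     74
Sharks    40
Wolves    13
Name: games, dtype: int64
reset_index():
     team  games
0  Eagles     19
1   Hawks     78
2   Lions     74
3  Sharks     40
4  Wolves     13
add column games_x2 = t['games'] * 2:
     team  games  games_x2
0  Eagles     19        38
1   Hawks     78       156
2   Lions     74       148
3  Sharks     40        80
4  Wolves     13        26
The value at position 2, column 'games_x2' is 148.

148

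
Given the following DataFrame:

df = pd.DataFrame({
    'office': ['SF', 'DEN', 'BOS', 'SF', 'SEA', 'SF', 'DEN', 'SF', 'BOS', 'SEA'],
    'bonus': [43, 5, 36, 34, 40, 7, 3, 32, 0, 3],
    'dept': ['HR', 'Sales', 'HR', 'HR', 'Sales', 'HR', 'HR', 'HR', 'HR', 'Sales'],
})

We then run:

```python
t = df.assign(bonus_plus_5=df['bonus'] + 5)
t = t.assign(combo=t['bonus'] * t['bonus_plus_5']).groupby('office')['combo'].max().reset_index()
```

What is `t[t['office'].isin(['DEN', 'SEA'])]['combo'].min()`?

add column bonus_plus_5 = df['bonus'] + 5:
  office  bonus   dept  bonus_plus_5
0     SF     43     HR            48
1    DEN      5  Sales            10
2    BOS     36     HR            41
3     SF     34     HR            39
4    SEA     40  Sales            45
5     SF      7     HR            12
6    DEN      3     HR             8
7     SF     32     HR            37
8    BOS      0     HR             5
9    SEA      3  Sales             8
add column combo = t['bonus'] * t['bonus_plus_5']:
  office  bonus   dept  bonus_plus_5  combo
0     SF     43     HR            48   2064
1    DEN      5  Sales            10     50
2    BOS     36     HR            41   1476
3     SF     34     HR            39   1326
4    SEA     40  Sales            45   1800
5     SF      7     HR            12     84
6    DEN      3     HR             8     24
7     SF     32     HR            37   1184
8    BOS      0     HR             5      0
9    SEA      3  Sales             8     24
group by office, max of combo:
office
BOS    1476
DEN      50
SEA    1800
SF     2064
Name: combo, dtype: int64
reset_index():
  office  combo
0    BOS   1476
1    DEN     50
2    SEA   1800
3     SF   2064
filter rows where office in ['DEN', 'SEA']:
  office  combo
1    DEN     50
2    SEA   1800

50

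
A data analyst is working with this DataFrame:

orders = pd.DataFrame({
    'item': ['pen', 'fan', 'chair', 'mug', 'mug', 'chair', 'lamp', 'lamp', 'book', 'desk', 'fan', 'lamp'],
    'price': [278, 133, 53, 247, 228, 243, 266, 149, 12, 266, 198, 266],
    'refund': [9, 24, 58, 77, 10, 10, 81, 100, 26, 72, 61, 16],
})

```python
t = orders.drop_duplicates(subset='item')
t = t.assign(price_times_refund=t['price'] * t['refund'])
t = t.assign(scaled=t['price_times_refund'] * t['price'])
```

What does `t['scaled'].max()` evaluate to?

drop duplicate item (keep=first):
    item  price  refund
0    pen    278       9
1    fan    133      24
2  chair     53      58
3    mug    247      77
6   lamp    266      81
8   book     12      26
9   desk    266      72
add column price_times_refund = t['price'] * t['refund']:
    item  price  refund  price_times_refund
0    pen    278       9                2502
1    fan    133      24                3192
2  chair     53      58                3074
3    mug    247      77               19019
6   lamp    266      81               21546
8   book     12      26                 312
9   desk    266      72               19152
add column scaled = t['price_times_refund'] * t['price']:
    item  price  refund  price_times_refund   scaled
0    pen    278       9                2502   695556
1    fan    133      24                3192   424536
2  chair     53      58                3074   162922
3    mug    247      77               19019  4697693
6   lamp    266      81               21546  5731236
8   book     12      26                 312     3744
9   desk    266      72               19152  5094432

5731236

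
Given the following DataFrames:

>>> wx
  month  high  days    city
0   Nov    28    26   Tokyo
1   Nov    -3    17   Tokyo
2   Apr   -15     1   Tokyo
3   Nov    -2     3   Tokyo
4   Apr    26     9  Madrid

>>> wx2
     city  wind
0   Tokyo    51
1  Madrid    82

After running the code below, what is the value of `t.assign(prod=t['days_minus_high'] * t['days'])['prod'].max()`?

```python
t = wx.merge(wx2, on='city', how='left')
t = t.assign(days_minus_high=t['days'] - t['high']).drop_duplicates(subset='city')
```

-52

merge on 'city' (how='left') → 5 rows:
  month  high  days    city  wind
0   Nov    28    26   Tokyo    51
1   Nov    -3    17   Tokyo    51
2   Apr   -15     1   Tokyo    51
3   Nov    -2     3   Tokyo    51
4   Apr    26     9  Madrid    82
add column days_minus_high = t['days'] - t['high']:
  month  high  days    city  wind  days_minus_high
0   Nov    28    26   Tokyo    51               -2
1   Nov    -3    17   Tokyo    51               20
2   Apr   -15     1   Tokyo    51               16
3   Nov    -2     3   Tokyo    51                5
4   Apr    26     9  Madrid    82              -17
drop duplicate city (keep=first):
  month  high  days    city  wind  days_minus_high
0   Nov    28    26   Tokyo    51               -2
4   Apr    26     9  Madrid    82              -17
add column prod = t['days_minus_high'] * t['days']:
  month  high  days    city  wind  days_minus_high  prod
0   Nov    28    26   Tokyo    51               -2   -52
4   Apr    26     9  Madrid    82              -17  -153
max of column 'prod' → -52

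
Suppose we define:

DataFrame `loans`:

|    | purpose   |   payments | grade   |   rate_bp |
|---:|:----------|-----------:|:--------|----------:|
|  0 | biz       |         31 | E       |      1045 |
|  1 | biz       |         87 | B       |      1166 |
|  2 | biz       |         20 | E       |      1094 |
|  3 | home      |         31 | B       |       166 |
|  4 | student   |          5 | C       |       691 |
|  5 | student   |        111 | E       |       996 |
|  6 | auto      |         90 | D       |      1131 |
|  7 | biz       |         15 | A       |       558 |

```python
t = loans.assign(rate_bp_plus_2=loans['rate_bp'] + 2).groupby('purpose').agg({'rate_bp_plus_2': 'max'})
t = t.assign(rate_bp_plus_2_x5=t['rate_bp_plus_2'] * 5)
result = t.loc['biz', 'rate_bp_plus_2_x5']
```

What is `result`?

add column rate_bp_plus_2 = loans['rate_bp'] + 2:
   purpose  payments grade  rate_bp  rate_bp_plus_2
0      biz        31     E     1045            1047
1      biz        87     B     1166            1168
2      biz        20     E     1094            1096
3     home        31     B      166             168
4  student         5     C      691             693
5  student       111     E      996             998
6     auto        90     D     1131            1133
7      biz        15     A      558             560
group by purpose, max of rate_bp_plus_2:
         rate_bp_plus_2
purpose                
auto               1133
biz                1168
home                168
student             998
add column rate_bp_plus_2_x5 = t['rate_bp_plus_2'] * 5:
         rate_bp_plus_2  rate_bp_plus_2_x5
purpose                                   
auto               1133               5665
biz                1168               5840
home                168                840
student             998               4990
Finally, value at row 'biz', column 'rate_bp_plus_2_x5' = 5840.

5840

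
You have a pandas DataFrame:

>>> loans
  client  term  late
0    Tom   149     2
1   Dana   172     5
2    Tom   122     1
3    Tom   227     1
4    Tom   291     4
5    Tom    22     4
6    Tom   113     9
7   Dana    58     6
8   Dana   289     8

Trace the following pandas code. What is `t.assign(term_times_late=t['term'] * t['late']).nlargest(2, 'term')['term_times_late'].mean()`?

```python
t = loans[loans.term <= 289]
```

1269.5

filter rows where term <= 289:
  client  term  late
0    Tom   149     2
1   Dana   172     5
2    Tom   122     1
3    Tom   227     1
5    Tom    22     4
6    Tom   113     9
7   Dana    58     6
8   Dana   289     8
add column term_times_late = t['term'] * t['late']:
  client  term  late  term_times_late
0    Tom   149     2              298
1   Dana   172     5              860
2    Tom   122     1              122
3    Tom   227     1              227
5    Tom    22     4               88
6    Tom   113     9             1017
7   Dana    58     6              348
8   Dana   289     8             2312
take 2 rows with largest term:
  client  term  late  term_times_late
8   Dana   289     8             2312
3    Tom   227     1              227
Hence 1269.5.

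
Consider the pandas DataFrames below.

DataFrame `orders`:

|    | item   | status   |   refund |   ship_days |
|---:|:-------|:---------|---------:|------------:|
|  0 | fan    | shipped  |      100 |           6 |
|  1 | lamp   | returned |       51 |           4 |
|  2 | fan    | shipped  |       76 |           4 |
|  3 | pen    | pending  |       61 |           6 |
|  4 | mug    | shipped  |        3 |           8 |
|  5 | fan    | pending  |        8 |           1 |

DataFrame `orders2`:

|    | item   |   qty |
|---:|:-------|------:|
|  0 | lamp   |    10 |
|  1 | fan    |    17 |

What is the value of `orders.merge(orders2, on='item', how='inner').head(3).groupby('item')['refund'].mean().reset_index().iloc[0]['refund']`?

88.0

merge on 'item' (how='inner') → 4 rows:
   item    status  refund  ship_days  qty
0   fan   shipped     100          6   17
1  lamp  returned      51          4   10
2   fan   shipped      76          4   17
3   fan   pending       8          1   17
take first 3 rows:
   item    status  refund  ship_days  qty
0   fan   shipped     100          6   17
1  lamp  returned      51          4   10
2   fan   shipped      76          4   17
group by item, mean of refund:
item
fan     88.0
lamp    51.0
Name: refund, dtype: float64
reset_index():
   item  refund
0   fan    88.0
1  lamp    51.0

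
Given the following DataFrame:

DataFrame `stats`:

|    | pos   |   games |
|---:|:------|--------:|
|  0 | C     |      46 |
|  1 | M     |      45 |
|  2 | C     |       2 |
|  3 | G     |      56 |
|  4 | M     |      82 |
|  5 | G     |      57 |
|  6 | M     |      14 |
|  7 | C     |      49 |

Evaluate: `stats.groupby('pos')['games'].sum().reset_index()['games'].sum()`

351

group by pos, sum of games:
pos
C     97
G    113
M    141
Name: games, dtype: int64
reset_index():
  pos  games
0   C     97
1   G    113
2   M    141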